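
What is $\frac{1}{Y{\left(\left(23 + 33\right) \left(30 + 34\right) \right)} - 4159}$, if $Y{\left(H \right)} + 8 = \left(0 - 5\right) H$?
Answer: $- \frac{1}{22087} \approx -4.5275 \cdot 10^{-5}$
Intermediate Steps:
$Y{\left(H \right)} = -8 - 5 H$ ($Y{\left(H \right)} = -8 + \left(0 - 5\right) H = -8 - 5 H$)
$\frac{1}{Y{\left(\left(23 + 33\right) \left(30 + 34\right) \right)} - 4159} = \frac{1}{\left(-8 - 5 \left(23 + 33\right) \left(30 + 34\right)\right) - 4159} = \frac{1}{\left(-8 - 5 \cdot 56 \cdot 64\right) - 4159} = \frac{1}{\left(-8 - 17920\right) - 4159} = \frac{1}{-17928 - 4159} = \frac{1}{-22087} = - \frac{1}{22087}$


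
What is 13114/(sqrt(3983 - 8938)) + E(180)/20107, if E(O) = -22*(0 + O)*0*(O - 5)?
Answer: -13114*I*sqrt(4955)/4955 ≈ -186.3*I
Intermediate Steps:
E(O) = 0 (E(O) = -22*O*0*(-5 + O) = -22*O*0 = -22*0 = 0)
13114/(sqrt(3983 - 8938)) + E(180)/20107 = 13114/(sqrt(3983 - 8938)) + 0/20107 = 13114/(sqrt(-4955)) + 0*(1/20107) = 13114/((I*sqrt(4955))) + 0 = 13114*(-I*sqrt(4955)/4955) + 0 = -13114*I*sqrt(4955)/4955 + 0 = -13114*I*sqrt(4955)/4955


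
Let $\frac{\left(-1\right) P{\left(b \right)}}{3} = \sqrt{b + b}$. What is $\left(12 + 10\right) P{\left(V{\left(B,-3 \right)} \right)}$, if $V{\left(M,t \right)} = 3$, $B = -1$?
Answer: $- 66 \sqrt{6} \approx -161.67$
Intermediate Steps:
$P{\left(b \right)} = - 3 \sqrt{2} \sqrt{b}$ ($P{\left(b \right)} = - 3 \sqrt{b + b} = - 3 \sqrt{2 b} = - 3 \sqrt{2} \sqrt{b}$)
$\left(12 + 10\right) P{\left(V{\left(B,-3 \right)} \right)} = \left(12 + 10\right) \left(- 3 \sqrt{2} \sqrt{3}\right) = 22 \left(- 3 \sqrt{6}\right) = - 66 \sqrt{6}$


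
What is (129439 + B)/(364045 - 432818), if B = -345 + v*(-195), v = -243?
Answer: -176479/68773 ≈ -2.5661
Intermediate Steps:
B = 47040 (B = -345 - 243*(-195) = -345 + 47385 = 47040)
(129439 + B)/(364045 - 432818) = (129439 + 47040)/(364045 - 432818) = 176479/(-68773) = 176479*(-1/68773) = -176479/68773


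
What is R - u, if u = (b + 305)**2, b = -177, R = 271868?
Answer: 255484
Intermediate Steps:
u = 16384 (u = (-177 + 305)**2 = 128**2 = 16384)
R - u = 271868 - 1*16384 = 271868 - 16384 = 255484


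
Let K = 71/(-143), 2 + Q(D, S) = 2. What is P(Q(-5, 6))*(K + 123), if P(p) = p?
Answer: 0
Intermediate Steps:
Q(D, S) = 0 (Q(D, S) = -2 + 2 = 0)
K = -71/143 (K = 71*(-1/143) = -71/143 ≈ -0.49650)
P(Q(-5, 6))*(K + 123) = 0*(-71/143 + 123) = 0*(17518/143) = 0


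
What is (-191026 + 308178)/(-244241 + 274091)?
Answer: 58576/14925 ≈ 3.9247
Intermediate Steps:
(-191026 + 308178)/(-244241 + 274091) = 117152/29850 = 117152*(1/29850) = 58576/14925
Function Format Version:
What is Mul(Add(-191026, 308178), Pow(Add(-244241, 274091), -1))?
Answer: Rational(58576, 14925) ≈ 3.9247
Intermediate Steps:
Mul(Add(-191026, 308178), Pow(Add(-244241, 274091), -1)) = Mul(117152, Pow(29850, -1)) = Mul(117152, Rational(1, 29850)) = Rational(58576, 14925)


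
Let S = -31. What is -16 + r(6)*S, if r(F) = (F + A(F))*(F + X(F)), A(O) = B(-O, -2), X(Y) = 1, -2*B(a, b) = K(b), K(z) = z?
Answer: -1535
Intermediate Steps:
B(a, b) = -b/2
A(O) = 1 (A(O) = -½*(-2) = 1)
r(F) = (1 + F)² (r(F) = (F + 1)*(F + 1) = (1 + F)*(1 + F) = (1 + F)²)
-16 + r(6)*S = -16 + (1 + 6² + 2*6)*(-31) = -16 + (1 + 36 + 12)*(-31) = -16 + 49*(-31) = -16 - 1519 = -1535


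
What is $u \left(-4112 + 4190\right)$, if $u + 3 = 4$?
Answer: $78$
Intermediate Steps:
$u = 1$ ($u = -3 + 4 = 1$)
$u \left(-4112 + 4190\right) = 1 \left(-4112 + 4190\right) = 1 \cdot 78 = 78$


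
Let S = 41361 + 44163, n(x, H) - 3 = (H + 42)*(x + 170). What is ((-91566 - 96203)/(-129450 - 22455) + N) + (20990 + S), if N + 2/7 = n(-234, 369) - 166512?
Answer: -91763736592/1063335 ≈ -86298.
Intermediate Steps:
n(x, H) = 3 + (42 + H)*(170 + x) (n(x, H) = 3 + (H + 42)*(x + 170) = 3 + (42 + H)*(170 + x))
N = -1349693/7 (N = -2/7 + ((7143 + 42*(-234) + 170*369 + 369*(-234)) - 166512) = -2/7 + ((7143 - 9828 + 62730 - 86346) - 166512) = -2/7 + (-26301 - 166512) = -2/7 - 192813 = -1349693/7 ≈ -1.9281e+5)
S = 85524
((-91566 - 96203)/(-129450 - 22455) + N) + (20990 + S) = ((-91566 - 96203)/(-129450 - 22455) - 1349693/7) + (20990 + 85524) = (-187769/(-151905) - 1349693/7) + 106514 = (-187769*(-1/151905) - 1349693/7) + 106514 = (187769/151905 - 1349693/7) + 106514 = -205023800782/1063335 + 106514 = -91763736592/1063335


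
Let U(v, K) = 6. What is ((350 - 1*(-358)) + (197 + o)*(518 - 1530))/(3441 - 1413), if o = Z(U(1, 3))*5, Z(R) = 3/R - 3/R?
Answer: -49664/507 ≈ -97.957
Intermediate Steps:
Z(R) = 0
o = 0 (o = 0*5 = 0)
((350 - 1*(-358)) + (197 + o)*(518 - 1530))/(3441 - 1413) = ((350 - 1*(-358)) + (197 + 0)*(518 - 1530))/(3441 - 1413) = ((350 + 358) + 197*(-1012))/2028 = (708 - 199364)*(1/2028) = -198656*1/2028 = -49664/507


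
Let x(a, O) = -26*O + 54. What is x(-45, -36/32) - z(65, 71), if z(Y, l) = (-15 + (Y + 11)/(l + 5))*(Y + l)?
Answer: 7949/4 ≈ 1987.3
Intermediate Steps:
z(Y, l) = (-15 + (11 + Y)/(5 + l))*(Y + l)
x(a, O) = 54 - 26*O
x(-45, -36/32) - z(65, 71) = (54 - (-936)/32) - (65² - 64*65 - 64*71 - 15*71² - 14*65*71)/(5 + 71) = (54 - (-936)/32) - (4225 - 4160 - 4544 - 15*5041 - 64610)/76 = (54 - 26*(-9/8)) - (4225 - 4160 - 4544 - 75615 - 64610)/76 = (54 + 117/4) - (-144704)/76 = 333/4 - 1*(-1904) = 333/4 + 1904 = 7949/4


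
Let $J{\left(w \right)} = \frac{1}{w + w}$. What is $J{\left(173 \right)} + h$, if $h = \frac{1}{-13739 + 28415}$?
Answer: $\frac{7511}{2538948} \approx 0.0029583$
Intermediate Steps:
$J{\left(w \right)} = \frac{1}{2 w}$
$h = \frac{1}{14676} \approx 6.8138 \cdot 10^{-5}$
$J{\left(173 \right)} + h = \frac{1}{2 \cdot 173} + \frac{1}{14676} = \frac{1}{2} \cdot \frac{1}{173} + \frac{1}{14676} = \frac{1}{346} + \frac{1}{14676} = \frac{7511}{2538948}$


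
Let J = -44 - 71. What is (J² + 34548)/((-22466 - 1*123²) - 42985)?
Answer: -47773/80580 ≈ -0.59286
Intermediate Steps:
J = -115
(J² + 34548)/((-22466 - 1*123²) - 42985) = ((-115)² + 34548)/((-22466 - 1*123²) - 42985) = (13225 + 34548)/((-22466 - 1*15129) - 42985) = 47773/((-22466 - 15129) - 42985) = 47773/(-37595 - 42985) = 47773/(-80580) = 47773*(-1/80580) = -47773/80580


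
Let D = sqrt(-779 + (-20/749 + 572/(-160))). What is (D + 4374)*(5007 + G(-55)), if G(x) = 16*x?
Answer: 18051498 + 4127*I*sqrt(175616135030)/14980 ≈ 1.8051e+7 + 1.1545e+5*I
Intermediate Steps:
D = I*sqrt(175616135030)/14980 (D = sqrt(-779 + (-20*1/749 + 572*(-1/160))) = sqrt(-779 + (-20/749 - 143/40)) = sqrt(-779 - 107907/29960) = sqrt(-23446747/29960) = I*sqrt(175616135030)/14980 ≈ 27.975*I)
(D + 4374)*(5007 + G(-55)) = (I*sqrt(175616135030)/14980 + 4374)*(5007 + 16*(-55)) = (4374 + I*sqrt(175616135030)/14980)*(5007 - 880) = (4374 + I*sqrt(175616135030)/14980)*4127 = 18051498 + 4127*I*sqrt(175616135030)/14980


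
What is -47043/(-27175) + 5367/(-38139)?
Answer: 549441584/345475775 ≈ 1.5904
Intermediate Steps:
-47043/(-27175) + 5367/(-38139) = -47043*(-1/27175) + 5367*(-1/38139) = 47043/27175 - 1789/12713 = 549441584/345475775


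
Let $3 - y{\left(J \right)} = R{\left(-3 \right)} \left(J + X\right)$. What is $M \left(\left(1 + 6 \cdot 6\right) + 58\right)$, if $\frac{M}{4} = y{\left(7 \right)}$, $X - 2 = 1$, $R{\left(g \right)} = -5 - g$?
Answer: $8740$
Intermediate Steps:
$X = 3$ ($X = 2 + 1 = 3$)
$y{\left(J \right)} = 9 + 2 J$ ($y{\left(J \right)} = 3 - \left(-5 - -3\right) \left(J + 3\right) = 3 - \left(-5 + 3\right) \left(3 + J\right) = 3 - - 2 \left(3 + J\right) = 3 - \left(-6 - 2 J\right) = 3 + \left(6 + 2 J\right) = 9 + 2 J$)
$M = 92$ ($M = 4 \left(9 + 2 \cdot 7\right) = 4 \left(9 + 14\right) = 4 \cdot 23 = 92$)
$M \left(\left(1 + 6 \cdot 6\right) + 58\right) = 92 \left(\left(1 + 6 \cdot 6\right) + 58\right) = 92 \left(\left(1 + 36\right) + 58\right) = 92 \left(37 + 58\right) = 92 \cdot 95 = 8740$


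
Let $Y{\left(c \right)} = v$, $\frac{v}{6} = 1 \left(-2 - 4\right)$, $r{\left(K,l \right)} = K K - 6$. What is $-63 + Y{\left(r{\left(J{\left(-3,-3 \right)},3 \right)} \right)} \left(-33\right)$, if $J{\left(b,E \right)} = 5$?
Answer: $1125$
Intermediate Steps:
$r{\left(K,l \right)} = -6 + K^{2}$ ($r{\left(K,l \right)} = K^{2} - 6 = -6 + K^{2}$)
$v = -36$ ($v = 6 \cdot 1 \left(-2 - 4\right) = 6 \cdot 1 \left(-6\right) = 6 \left(-6\right) = -36$)
$Y{\left(c \right)} = -36$
$-63 + Y{\left(r{\left(J{\left(-3,-3 \right)},3 \right)} \right)} \left(-33\right) = -63 - -1188 = -63 + 1188 = 1125$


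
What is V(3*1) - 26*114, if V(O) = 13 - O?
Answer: -2954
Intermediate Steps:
V(3*1) - 26*114 = (13 - 3) - 26*114 = (13 - 1*3) - 2964 = (13 - 3) - 2964 = 10 - 2964 = -2954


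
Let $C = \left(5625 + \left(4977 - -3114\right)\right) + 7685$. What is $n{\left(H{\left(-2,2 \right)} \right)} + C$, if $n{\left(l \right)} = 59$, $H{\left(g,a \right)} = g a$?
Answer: $21460$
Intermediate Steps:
$H{\left(g,a \right)} = a g$
$C = 21401$ ($C = \left(5625 + \left(4977 + 3114\right)\right) + 7685 = \left(5625 + 8091\right) + 7685 = 13716 + 7685 = 21401$)
$n{\left(H{\left(-2,2 \right)} \right)} + C = 59 + 21401 = 21460$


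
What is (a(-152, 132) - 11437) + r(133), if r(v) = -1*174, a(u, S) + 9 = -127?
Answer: -11747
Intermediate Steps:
a(u, S) = -136 (a(u, S) = -9 - 127 = -136)
r(v) = -174
(a(-152, 132) - 11437) + r(133) = (-136 - 11437) - 174 = -11573 - 174 = -11747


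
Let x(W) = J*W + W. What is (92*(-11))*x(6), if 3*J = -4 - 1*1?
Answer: 4048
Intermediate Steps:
J = -5/3 (J = (-4 - 1*1)/3 = (-4 - 1)/3 = (⅓)*(-5) = -5/3 ≈ -1.6667)
x(W) = -2*W/3 (x(W) = -5*W/3 + W = -2*W/3)
(92*(-11))*x(6) = (92*(-11))*(-⅔*6) = -1012*(-4) = 4048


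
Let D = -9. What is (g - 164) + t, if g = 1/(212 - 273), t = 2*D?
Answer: -11103/61 ≈ -182.02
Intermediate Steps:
t = -18 (t = 2*(-9) = -18)
g = -1/61 (g = 1/(-61) = -1/61 ≈ -0.016393)
(g - 164) + t = (-1/61 - 164) - 18 = -10005/61 - 18 = -11103/61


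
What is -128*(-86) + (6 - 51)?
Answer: 10963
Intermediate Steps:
-128*(-86) + (6 - 51) = 11008 - 45 = 10963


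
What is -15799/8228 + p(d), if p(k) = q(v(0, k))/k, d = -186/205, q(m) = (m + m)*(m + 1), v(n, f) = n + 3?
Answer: -7236729/255068 ≈ -28.372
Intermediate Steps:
v(n, f) = 3 + n
q(m) = 2*m*(1 + m) (q(m) = (2*m)*(1 + m) = 2*m*(1 + m))
d = -186/205 (d = -186*1/205 = -186/205 ≈ -0.90732)
p(k) = 24/k (p(k) = (2*(3 + 0)*(1 + (3 + 0)))/k = (2*3*(1 + 3))/k = (2*3*4)/k = 24/k)
-15799/8228 + p(d) = -15799/8228 + 24/(-186/205) = -15799*1/8228 + 24*(-205/186) = -15799/8228 - 820/31 = -7236729/255068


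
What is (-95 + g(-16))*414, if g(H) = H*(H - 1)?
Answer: 73278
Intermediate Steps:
g(H) = H*(-1 + H)
(-95 + g(-16))*414 = (-95 - 16*(-1 - 16))*414 = (-95 - 16*(-17))*414 = (-95 + 272)*414 = 177*414 = 73278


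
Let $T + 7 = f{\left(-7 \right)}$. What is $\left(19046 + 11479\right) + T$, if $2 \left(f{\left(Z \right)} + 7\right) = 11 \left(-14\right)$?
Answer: $30434$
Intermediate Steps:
$f{\left(Z \right)} = -84$ ($f{\left(Z \right)} = -7 + \frac{11 \left(-14\right)}{2} = -7 + \frac{1}{2} \left(-154\right) = -7 - 77 = -84$)
$T = -91$ ($T = -7 - 84 = -91$)
$\left(19046 + 11479\right) + T = \left(19046 + 11479\right) - 91 = 30525 - 91 = 30434$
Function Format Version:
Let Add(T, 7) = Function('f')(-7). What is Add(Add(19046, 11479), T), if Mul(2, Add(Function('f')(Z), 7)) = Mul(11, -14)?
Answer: 30434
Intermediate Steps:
Function('f')(Z) = -84 (Function('f')(Z) = Add(-7, Mul(Rational(1, 2), Mul(11, -14))) = Add(-7, Mul(Rational(1, 2), -154)) = Add(-7, -77) = -84)
T = -91 (T = Add(-7, -84) = -91)
Add(Add(19046, 11479), T) = Add(Add(19046, 11479), -91) = Add(30525, -91) = 30434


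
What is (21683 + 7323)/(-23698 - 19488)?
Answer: -14503/21593 ≈ -0.67165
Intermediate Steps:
(21683 + 7323)/(-23698 - 19488) = 29006/(-43186) = 29006*(-1/43186) = -14503/21593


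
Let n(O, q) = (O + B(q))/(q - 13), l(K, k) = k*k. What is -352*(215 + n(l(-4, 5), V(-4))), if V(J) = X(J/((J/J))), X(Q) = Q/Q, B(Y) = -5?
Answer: -225280/3 ≈ -75093.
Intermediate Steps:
l(K, k) = k²
X(Q) = 1
V(J) = 1
n(O, q) = (-5 + O)/(-13 + q) (n(O, q) = (O - 5)/(q - 13) = (-5 + O)/(-13 + q))
-352*(215 + n(l(-4, 5), V(-4))) = -352*(215 + (-5 + 5²)/(-13 + 1)) = -352*(215 + (-5 + 25)/(-12)) = -352*(215 - 1/12*20) = -352*(215 - 5/3) = -352*640/3 = -225280/3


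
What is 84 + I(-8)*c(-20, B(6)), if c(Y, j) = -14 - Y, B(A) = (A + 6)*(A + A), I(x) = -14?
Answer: 0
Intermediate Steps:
B(A) = 2*A*(6 + A) (B(A) = (6 + A)*(2*A) = 2*A*(6 + A))
84 + I(-8)*c(-20, B(6)) = 84 - 14*(-14 - 1*(-20)) = 84 - 14*(-14 + 20) = 84 - 14*6 = 84 - 84 = 0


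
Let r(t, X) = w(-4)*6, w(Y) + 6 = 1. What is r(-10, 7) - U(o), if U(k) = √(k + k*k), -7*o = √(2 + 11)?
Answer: -30 - I*13^(¼)*√(7 - √13)/7 ≈ -30.0 - 0.49977*I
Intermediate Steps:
w(Y) = -5 (w(Y) = -6 + 1 = -5)
o = -√13/7 (o = -√(2 + 11)/7 = -√13/7 ≈ -0.51508)
r(t, X) = -30 (r(t, X) = -5*6 = -30)
U(k) = √(k + k²)
r(-10, 7) - U(o) = -30 - √((-√13/7)*(1 - √13/7)) = -30 - √(-√13*(1 - √13/7)/7) = -30 - I*√7*13^(¼)*√(1 - √13/7)/7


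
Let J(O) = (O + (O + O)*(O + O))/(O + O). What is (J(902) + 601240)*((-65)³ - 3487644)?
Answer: -4537631255941/2 ≈ -2.2688e+12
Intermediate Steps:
J(O) = (O + 4*O²)/(2*O) (J(O) = (O + (2*O)*(2*O))/((2*O)) = (O + 4*O²)*(1/(2*O)) = (O + 4*O²)/(2*O))
(J(902) + 601240)*((-65)³ - 3487644) = ((½ + 2*902) + 601240)*((-65)³ - 3487644) = ((½ + 1804) + 601240)*(-274625 - 3487644) = (3609/2 + 601240)*(-3762269) = (1206089/2)*(-3762269) = -4537631255941/2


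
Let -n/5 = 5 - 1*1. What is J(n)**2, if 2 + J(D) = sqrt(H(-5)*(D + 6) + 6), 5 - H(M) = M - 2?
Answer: (2 - 9*I*sqrt(2))**2 ≈ -158.0 - 50.912*I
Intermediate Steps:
n = -20 (n = -5*(5 - 1*1) = -5*(5 - 1) = -5*4 = -20)
H(M) = 7 - M (H(M) = 5 - (M - 2) = 5 - (-2 + M) = 5 + (2 - M) = 7 - M)
J(D) = -2 + sqrt(78 + 12*D) (J(D) = -2 + sqrt((7 - 1*(-5))*(D + 6) + 6) = -2 + sqrt((7 + 5)*(6 + D) + 6) = -2 + sqrt(12*(6 + D) + 6) = -2 + sqrt((72 + 12*D) + 6) = -2 + sqrt(78 + 12*D))
J(n)**2 = (-2 + sqrt(78 + 12*(-20)))**2 = (-2 + sqrt(78 - 240))**2 = (-2 + sqrt(-162))**2 = (-2 + 9*I*sqrt(2))**2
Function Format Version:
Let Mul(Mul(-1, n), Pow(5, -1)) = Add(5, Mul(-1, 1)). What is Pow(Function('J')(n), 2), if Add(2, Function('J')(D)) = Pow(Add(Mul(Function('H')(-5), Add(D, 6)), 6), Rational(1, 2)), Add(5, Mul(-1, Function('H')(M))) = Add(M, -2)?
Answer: Pow(Add(2, Mul(-9, I, Pow(2, Rational(1, 2)))), 2) ≈ Add(-158.00, Mul(-50.912, I))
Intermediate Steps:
n = -20 (n = Mul(-5, Add(5, Mul(-1, 1))) = Mul(-5, Add(5, -1)) = Mul(-5, 4) = -20)
Function('H')(M) = Add(7, Mul(-1, M)) (Function('H')(M) = Add(5, Mul(-1, Add(M, -2))) = Add(5, Mul(-1, Add(-2, M))) = Add(5, Add(2, Mul(-1, M))) = Add(7, Mul(-1, M)))
Function('J')(D) = Add(-2, Pow(Add(78, Mul(12, D)), Rational(1, 2))) (Function('J')(D) = Add(-2, Pow(Add(Mul(Add(7, Mul(-1, -5)), Add(D, 6)), 6), Rational(1, 2))) = Add(-2, Pow(Add(Mul(Add(7, 5), Add(6, D)), 6), Rational(1, 2))) = Add(-2, Pow(Add(Mul(12, Add(6, D)), 6), Rational(1, 2))) = Add(-2, Pow(Add(Add(72, Mul(12, D)), 6), Rational(1, 2))) = Add(-2, Pow(Add(78, Mul(12, D)), Rational(1, 2))))
Pow(Function('J')(n), 2) = Pow(Add(-2, Pow(Add(78, Mul(12, -20)), Rational(1, 2))), 2) = Pow(Add(-2, Pow(Add(78, -240), Rational(1, 2))), 2) = Pow(Add(-2, Pow(-162, Rational(1, 2))), 2) = Pow(Add(-2, Mul(9, I, Pow(2, Rational(1, 2)))), 2)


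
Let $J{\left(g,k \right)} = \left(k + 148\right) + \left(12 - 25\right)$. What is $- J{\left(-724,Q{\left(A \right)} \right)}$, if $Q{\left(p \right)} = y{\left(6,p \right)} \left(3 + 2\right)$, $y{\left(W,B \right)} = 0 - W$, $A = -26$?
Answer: $-105$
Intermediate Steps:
$y{\left(W,B \right)} = - W$
$Q{\left(p \right)} = -30$ ($Q{\left(p \right)} = \left(-1\right) 6 \left(3 + 2\right) = \left(-6\right) 5 = -30$)
$J{\left(g,k \right)} = 135 + k$ ($J{\left(g,k \right)} = \left(148 + k\right) + \left(12 - 25\right) = \left(148 + k\right) - 13 = 135 + k$)
$- J{\left(-724,Q{\left(A \right)} \right)} = - (135 - 30) = \left(-1\right) 105 = -105$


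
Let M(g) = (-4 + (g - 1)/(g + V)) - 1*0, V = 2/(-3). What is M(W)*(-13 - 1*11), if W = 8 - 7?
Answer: 96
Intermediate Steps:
V = -⅔ (V = 2*(-⅓) = -⅔ ≈ -0.66667)
W = 1
M(g) = -4 + (-1 + g)/(-⅔ + g) (M(g) = (-4 + (g - 1)/(g - ⅔)) - 1*0 = (-4 + (-1 + g)/(-⅔ + g)) + 0 = -4 + (-1 + g)/(-⅔ + g))
M(W)*(-13 - 1*11) = ((5 - 9*1)/(-2 + 3*1))*(-13 - 1*11) = ((5 - 9)/(-2 + 3))*(-13 - 11) = (-4/1)*(-24) = (1*(-4))*(-24) = -4*(-24) = 96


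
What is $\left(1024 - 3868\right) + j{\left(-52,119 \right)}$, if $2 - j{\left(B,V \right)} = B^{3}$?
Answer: $137766$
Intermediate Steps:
$j{\left(B,V \right)} = 2 - B^{3}$
$\left(1024 - 3868\right) + j{\left(-52,119 \right)} = \left(1024 - 3868\right) + \left(2 - \left(-52\right)^{3}\right) = -2844 + \left(2 - -140608\right) = -2844 + \left(2 + 140608\right) = -2844 + 140610 = 137766$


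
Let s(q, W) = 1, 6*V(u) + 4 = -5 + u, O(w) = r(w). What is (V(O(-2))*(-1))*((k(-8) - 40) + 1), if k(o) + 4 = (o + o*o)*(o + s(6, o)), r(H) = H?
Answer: -1595/2 ≈ -797.50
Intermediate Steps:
O(w) = w
V(u) = -3/2 + u/6 (V(u) = -⅔ + (-5 + u)/6 = -⅔ + (-⅚ + u/6) = -3/2 + u/6)
k(o) = -4 + (1 + o)*(o + o²) (k(o) = -4 + (o + o*o)*(o + 1) = -4 + (o + o²)*(1 + o) = -4 + (1 + o)*(o + o²))
(V(O(-2))*(-1))*((k(-8) - 40) + 1) = ((-3/2 + (⅙)*(-2))*(-1))*(((-4 - 8 + (-8)³ + 2*(-8)²) - 40) + 1) = ((-3/2 - ⅓)*(-1))*(((-4 - 8 - 512 + 2*64) - 40) + 1) = (-11/6*(-1))*(((-4 - 8 - 512 + 128) - 40) + 1) = 11*((-396 - 40) + 1)/6 = 11*(-436 + 1)/6 = (11/6)*(-435) = -1595/2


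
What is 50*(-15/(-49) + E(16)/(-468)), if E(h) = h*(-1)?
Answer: 97550/5733 ≈ 17.016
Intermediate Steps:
E(h) = -h
50*(-15/(-49) + E(16)/(-468)) = 50*(-15/(-49) - 1*16/(-468)) = 50*(-15*(-1/49) - 16*(-1/468)) = 50*(15/49 + 4/117) = 50*(1951/5733) = 97550/5733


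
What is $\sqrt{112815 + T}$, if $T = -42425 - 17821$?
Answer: $9 \sqrt{649} \approx 229.28$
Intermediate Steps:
$T = -60246$ ($T = -42425 - 17821 = -60246$)
$\sqrt{112815 + T} = \sqrt{112815 - 60246} = \sqrt{52569} = 9 \sqrt{649}$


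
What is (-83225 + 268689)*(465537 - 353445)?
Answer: 20789030688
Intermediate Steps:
(-83225 + 268689)*(465537 - 353445) = 185464*112092 = 20789030688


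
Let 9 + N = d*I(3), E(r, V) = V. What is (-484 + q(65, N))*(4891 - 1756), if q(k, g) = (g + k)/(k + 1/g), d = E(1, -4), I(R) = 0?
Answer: -110568315/73 ≈ -1.5146e+6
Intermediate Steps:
d = -4
N = -9 (N = -9 - 4*0 = -9 + 0 = -9)
q(k, g) = (g + k)/(k + 1/g)
(-484 + q(65, N))*(4891 - 1756) = (-484 - 9*(-9 + 65)/(1 - 9*65))*(4891 - 1756) = (-484 - 9*56/(1 - 585))*3135 = (-484 - 9*56/(-584))*3135 = (-484 - 9*(-1/584)*56)*3135 = (-484 + 63/73)*3135 = -35269/73*3135 = -110568315/73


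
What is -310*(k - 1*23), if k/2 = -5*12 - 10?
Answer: 50530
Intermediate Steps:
k = -140 (k = 2*(-5*12 - 10) = 2*(-60 - 10) = 2*(-70) = -140)
-310*(k - 1*23) = -310*(-140 - 1*23) = -310*(-140 - 23) = -310*(-163) = 50530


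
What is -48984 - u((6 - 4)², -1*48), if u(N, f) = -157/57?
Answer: -2791931/57 ≈ -48981.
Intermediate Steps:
u(N, f) = -157/57 (u(N, f) = -157*1/57 = -157/57)
-48984 - u((6 - 4)², -1*48) = -48984 - 1*(-157/57) = -48984 + 157/57 = -2791931/57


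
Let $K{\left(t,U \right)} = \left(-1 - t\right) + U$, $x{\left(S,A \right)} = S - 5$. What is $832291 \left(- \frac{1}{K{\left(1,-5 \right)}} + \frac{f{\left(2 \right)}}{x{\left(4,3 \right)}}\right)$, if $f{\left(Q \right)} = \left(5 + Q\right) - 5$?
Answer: $- \frac{10819783}{7} \approx -1.5457 \cdot 10^{6}$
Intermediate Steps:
$x{\left(S,A \right)} = -5 + S$
$f{\left(Q \right)} = Q$
$K{\left(t,U \right)} = -1 + U - t$
$832291 \left(- \frac{1}{K{\left(1,-5 \right)}} + \frac{f{\left(2 \right)}}{x{\left(4,3 \right)}}\right) = 832291 \left(- \frac{1}{-1 - 5 - 1} + \frac{2}{-5 + 4}\right) = 832291 \left(- \frac{1}{-1 - 5 - 1} + \frac{2}{-1}\right) = 832291 \left(- \frac{1}{-7} + 2 \left(-1\right)\right) = 832291 \left(\left(-1\right) \left(- \frac{1}{7}\right) - 2\right) = 832291 \left(\frac{1}{7} - 2\right) = 832291 \left(- \frac{13}{7}\right) = - \frac{10819783}{7}$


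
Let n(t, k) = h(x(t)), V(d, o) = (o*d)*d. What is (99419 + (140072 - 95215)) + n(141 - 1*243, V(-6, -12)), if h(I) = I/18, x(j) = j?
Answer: 432811/3 ≈ 1.4427e+5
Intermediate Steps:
V(d, o) = o*d² (V(d, o) = (d*o)*d = o*d²)
h(I) = I/18 (h(I) = I*(1/18) = I/18)
n(t, k) = t/18
(99419 + (140072 - 95215)) + n(141 - 1*243, V(-6, -12)) = (99419 + (140072 - 95215)) + (141 - 1*243)/18 = (99419 + 44857) + (141 - 243)/18 = 144276 + (1/18)*(-102) = 144276 - 17/3 = 432811/3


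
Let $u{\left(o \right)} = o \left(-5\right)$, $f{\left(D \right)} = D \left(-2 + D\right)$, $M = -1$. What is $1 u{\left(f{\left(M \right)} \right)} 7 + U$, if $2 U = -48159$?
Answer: $- \frac{48369}{2} \approx -24185.0$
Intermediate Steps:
$U = - \frac{48159}{2}$ ($U = \frac{1}{2} \left(-48159\right) = - \frac{48159}{2} \approx -24080.0$)
$u{\left(o \right)} = - 5 o$
$1 u{\left(f{\left(M \right)} \right)} 7 + U = 1 \left(- 5 \left(- (-2 - 1)\right)\right) 7 - \frac{48159}{2} = 1 \left(- 5 \left(\left(-1\right) \left(-3\right)\right)\right) 7 - \frac{48159}{2} = 1 \left(\left(-5\right) 3\right) 7 - \frac{48159}{2} = 1 \left(-15\right) 7 - \frac{48159}{2} = \left(-15\right) 7 - \frac{48159}{2} = -105 - \frac{48159}{2} = - \frac{48369}{2}$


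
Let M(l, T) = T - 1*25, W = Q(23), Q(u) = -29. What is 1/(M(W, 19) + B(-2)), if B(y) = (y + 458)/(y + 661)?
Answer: -659/3498 ≈ -0.18839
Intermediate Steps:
B(y) = (458 + y)/(661 + y)
W = -29
M(l, T) = -25 + T (M(l, T) = T - 25 = -25 + T)
1/(M(W, 19) + B(-2)) = 1/((-25 + 19) + (458 - 2)/(661 - 2)) = 1/(-6 + 456/659) = 1/(-3498/659) = -659/3498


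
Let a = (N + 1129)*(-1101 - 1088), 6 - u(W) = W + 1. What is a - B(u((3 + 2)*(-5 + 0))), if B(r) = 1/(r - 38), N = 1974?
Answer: -54339735/8 ≈ -6.7925e+6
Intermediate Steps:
u(W) = 5 - W (u(W) = 6 - (W + 1) = 6 - (1 + W) = 6 + (-1 - W) = 5 - W)
B(r) = 1/(-38 + r)
a = -6792467 (a = (1974 + 1129)*(-1101 - 1088) = 3103*(-2189) = -6792467)
a - B(u((3 + 2)*(-5 + 0))) = -6792467 - 1/(-38 + (5 - (3 + 2)*(-5 + 0))) = -6792467 - 1/(-38 + (5 - 5*(-5))) = -6792467 - 1/(-38 + (5 - 1*(-25))) = -6792467 - 1/(-38 + (5 + 25)) = -6792467 - 1/(-38 + 30) = -6792467 - 1/(-8) = -6792467 - 1*(-⅛) = -6792467 + ⅛ = -54339735/8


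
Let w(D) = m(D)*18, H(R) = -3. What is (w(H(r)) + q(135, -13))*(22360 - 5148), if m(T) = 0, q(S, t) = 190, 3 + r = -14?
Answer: 3270280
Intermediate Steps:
r = -17 (r = -3 - 14 = -17)
w(D) = 0 (w(D) = 0*18 = 0)
(w(H(r)) + q(135, -13))*(22360 - 5148) = (0 + 190)*(22360 - 5148) = 190*17212 = 3270280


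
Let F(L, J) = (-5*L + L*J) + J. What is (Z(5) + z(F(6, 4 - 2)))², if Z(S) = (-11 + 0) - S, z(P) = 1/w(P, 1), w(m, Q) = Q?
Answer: 225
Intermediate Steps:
F(L, J) = J - 5*L + J*L (F(L, J) = (-5*L + J*L) + J = J - 5*L + J*L)
z(P) = 1 (z(P) = 1/1 = 1)
Z(S) = -11 - S
(Z(5) + z(F(6, 4 - 2)))² = ((-11 - 1*5) + 1)² = ((-11 - 5) + 1)² = (-16 + 1)² = (-15)² = 225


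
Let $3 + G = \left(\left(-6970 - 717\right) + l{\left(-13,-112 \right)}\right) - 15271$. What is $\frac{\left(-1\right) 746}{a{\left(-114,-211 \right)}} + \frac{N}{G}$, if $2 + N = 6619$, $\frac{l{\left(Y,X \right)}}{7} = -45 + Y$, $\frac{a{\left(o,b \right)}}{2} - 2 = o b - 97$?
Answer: $- \frac{167252594}{559849953} \approx -0.29875$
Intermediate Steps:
$a{\left(o,b \right)} = -190 + 2 b o$ ($a{\left(o,b \right)} = 4 + 2 \left(o b - 97\right) = 4 + 2 \left(b o - 97\right) = 4 + 2 \left(-97 + b o\right) = 4 + \left(-194 + 2 b o\right) = -190 + 2 b o$)
$l{\left(Y,X \right)} = -315 + 7 Y$ ($l{\left(Y,X \right)} = 7 \left(-45 + Y\right) = -315 + 7 Y$)
$N = 6617$ ($N = -2 + 6619 = 6617$)
$G = -23367$ ($G = -3 + \left(\left(\left(-6970 - 717\right) + \left(-315 + 7 \left(-13\right)\right)\right) - 15271\right) = -3 - 23364 = -23367$)
$\frac{\left(-1\right) 746}{a{\left(-114,-211 \right)}} + \frac{N}{G} = \frac{\left(-1\right) 746}{-190 + 2 \left(-211\right) \left(-114\right)} + \frac{6617}{-23367} = - \frac{746}{-190 + 48108} + 6617 \left(- \frac{1}{23367}\right) = - \frac{746}{47918} - \frac{6617}{23367} = \left(-746\right) \frac{1}{47918} - \frac{6617}{23367} = - \frac{373}{23959} - \frac{6617}{23367} = - \frac{167252594}{559849953}$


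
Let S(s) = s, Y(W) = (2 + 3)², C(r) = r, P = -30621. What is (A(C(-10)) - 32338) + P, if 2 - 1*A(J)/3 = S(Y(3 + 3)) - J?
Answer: -63058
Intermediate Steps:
Y(W) = 25 (Y(W) = 5² = 25)
A(J) = -69 + 3*J (A(J) = 6 - 3*(25 - J) = 6 + (-75 + 3*J) = -69 + 3*J)
(A(C(-10)) - 32338) + P = ((-69 + 3*(-10)) - 32338) - 30621 = ((-69 - 30) - 32338) - 30621 = (-99 - 32338) - 30621 = -32437 - 30621 = -63058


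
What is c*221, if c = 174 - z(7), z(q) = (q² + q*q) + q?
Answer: 15249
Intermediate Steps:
z(q) = q + 2*q² (z(q) = (q² + q²) + q = 2*q² + q = q + 2*q²)
c = 69 (c = 174 - 7*(1 + 2*7) = 174 - 7*(1 + 14) = 174 - 7*15 = 174 - 1*105 = 174 - 105 = 69)
c*221 = 69*221 = 15249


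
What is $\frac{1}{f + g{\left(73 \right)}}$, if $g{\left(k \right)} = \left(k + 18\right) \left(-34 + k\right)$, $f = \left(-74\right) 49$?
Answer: $- \frac{1}{77} \approx -0.012987$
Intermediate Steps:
$f = -3626$
$g{\left(k \right)} = \left(-34 + k\right) \left(18 + k\right)$ ($g{\left(k \right)} = \left(18 + k\right) \left(-34 + k\right) = \left(-34 + k\right) \left(18 + k\right)$)
$\frac{1}{f + g{\left(73 \right)}} = \frac{1}{-3626 - \left(1780 - 5329\right)} = \frac{1}{-3626 - -3549} = \frac{1}{-3626 + 3549} = \frac{1}{-77} = - \frac{1}{77}$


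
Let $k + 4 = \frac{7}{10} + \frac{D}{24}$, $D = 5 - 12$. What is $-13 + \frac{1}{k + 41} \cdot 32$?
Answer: $- \frac{54517}{4489} \approx -12.145$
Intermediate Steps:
$D = -7$ ($D = 5 - 12 = -7$)
$k = - \frac{431}{120}$ ($k = -4 + \left(\frac{7}{10} - \frac{7}{24}\right) = -4 + \frac{49}{120} = - \frac{431}{120} \approx -3.5917$)
$-13 + \frac{1}{k + 41} \cdot 32 = -13 + \frac{1}{- \frac{431}{120} + 41} \cdot 32 = -13 + \frac{1}{\frac{4489}{120}} \cdot 32 = -13 + \frac{120}{4489} \cdot 32 = -13 + \frac{3840}{4489} = - \frac{54517}{4489}$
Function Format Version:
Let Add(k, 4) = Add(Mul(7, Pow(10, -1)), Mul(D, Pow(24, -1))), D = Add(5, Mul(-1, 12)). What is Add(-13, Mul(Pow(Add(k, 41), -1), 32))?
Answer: Rational(-54517, 4489) ≈ -12.145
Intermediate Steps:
D = -7 (D = Add(5, -12) = -7)
k = Rational(-431, 120) (k = Add(-4, Add(Mul(7, Pow(10, -1)), Mul(-7, Pow(24, -1)))) = Add(-4, Add(Mul(7, Rational(1, 10)), Mul(-7, Rational(1, 24)))) = Add(-4, Add(Rational(7, 10), Rational(-7, 24))) = Add(-4, Rational(49, 120)) = Rational(-431, 120) ≈ -3.5917)
Add(-13, Mul(Pow(Add(k, 41), -1), 32)) = Add(-13, Mul(Pow(Add(Rational(-431, 120), 41), -1), 32)) = Add(-13, Mul(Pow(Rational(4489, 120), -1), 32)) = Add(-13, Mul(Rational(120, 4489), 32)) = Add(-13, Rational(3840, 4489)) = Rational(-54517, 4489)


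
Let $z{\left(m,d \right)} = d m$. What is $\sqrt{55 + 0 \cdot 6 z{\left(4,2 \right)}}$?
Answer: $\sqrt{55} \approx 7.4162$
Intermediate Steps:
$\sqrt{55 + 0 \cdot 6 z{\left(4,2 \right)}} = \sqrt{55 + 0 \cdot 6 \cdot 2 \cdot 4} = \sqrt{55 + 0 \cdot 8} = \sqrt{55 + 0} = \sqrt{55}$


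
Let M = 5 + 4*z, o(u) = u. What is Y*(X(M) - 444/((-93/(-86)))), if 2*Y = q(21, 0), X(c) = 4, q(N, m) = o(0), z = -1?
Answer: 0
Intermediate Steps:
q(N, m) = 0
M = 1 (M = 5 + 4*(-1) = 5 - 4 = 1)
Y = 0 (Y = (½)*0 = 0)
Y*(X(M) - 444/((-93/(-86)))) = 0*(4 - 444/((-93/(-86)))) = 0*(4 - 444/((-93*(-1/86)))) = 0*(4 - 444/93/86) = 0*(4 - 444*86/93) = 0*(4 - 12728/31) = 0*(-12604/31) = 0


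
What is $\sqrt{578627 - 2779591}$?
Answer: $2 i \sqrt{550241} \approx 1483.6 i$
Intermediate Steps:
$\sqrt{578627 - 2779591} = \sqrt{-2200964} = 2 i \sqrt{550241}$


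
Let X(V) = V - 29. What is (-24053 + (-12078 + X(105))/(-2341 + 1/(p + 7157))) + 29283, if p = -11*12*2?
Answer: 42238343773/8068256 ≈ 5235.1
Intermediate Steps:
p = -264 (p = -132*2 = -264)
X(V) = -29 + V
(-24053 + (-12078 + X(105))/(-2341 + 1/(p + 7157))) + 29283 = (-24053 + (-12078 + (-29 + 105))/(-2341 + 1/(-264 + 7157))) + 29283 = (-24053 + (-12078 + 76)/(-2341 + 1/6893)) + 29283 = (-24053 - 12002/(-2341 + 1/6893)) + 29283 = (-24053 - 12002/(-16136512/6893)) + 29283 = (-24053 - 12002*(-6893/16136512)) + 29283 = (-24053 + 41364893/8068256) + 29283 = -194024396675/8068256 + 29283 = 42238343773/8068256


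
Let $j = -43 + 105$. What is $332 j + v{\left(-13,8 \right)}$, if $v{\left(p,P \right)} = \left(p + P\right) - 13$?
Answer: $20566$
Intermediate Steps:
$j = 62$
$v{\left(p,P \right)} = -13 + P + p$ ($v{\left(p,P \right)} = \left(P + p\right) - 13 = -13 + P + p$)
$332 j + v{\left(-13,8 \right)} = 332 \cdot 62 - 18 = 20584 - 18 = 20566$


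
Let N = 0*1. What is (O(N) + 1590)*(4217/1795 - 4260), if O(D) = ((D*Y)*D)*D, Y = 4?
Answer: -2430309594/359 ≈ -6.7697e+6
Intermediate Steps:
N = 0
O(D) = 4*D**3 (O(D) = ((D*4)*D)*D = ((4*D)*D)*D = (4*D**2)*D = 4*D**3)
(O(N) + 1590)*(4217/1795 - 4260) = (4*0**3 + 1590)*(4217/1795 - 4260) = (4*0 + 1590)*(4217*(1/1795) - 4260) = (0 + 1590)*(4217/1795 - 4260) = 1590*(-7642483/1795) = -2430309594/359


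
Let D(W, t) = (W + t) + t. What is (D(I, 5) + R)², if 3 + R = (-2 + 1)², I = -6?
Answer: 4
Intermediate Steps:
D(W, t) = W + 2*t
R = -2 (R = -3 + (-2 + 1)² = -3 + (-1)² = -3 + 1 = -2)
(D(I, 5) + R)² = ((-6 + 2*5) - 2)² = ((-6 + 10) - 2)² = (4 - 2)² = 2² = 4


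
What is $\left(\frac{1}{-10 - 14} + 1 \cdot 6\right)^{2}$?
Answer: $\frac{20449}{576} \approx 35.502$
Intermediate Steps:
$\left(\frac{1}{-10 - 14} + 1 \cdot 6\right)^{2} = \left(\frac{1}{-24} + 6\right)^{2} = \left(- \frac{1}{24} + 6\right)^{2} = \left(\frac{143}{24}\right)^{2} = \frac{20449}{576}$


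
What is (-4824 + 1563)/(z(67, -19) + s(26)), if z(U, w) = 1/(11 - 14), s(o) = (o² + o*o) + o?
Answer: -9783/4133 ≈ -2.3670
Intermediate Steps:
s(o) = o + 2*o² (s(o) = (o² + o²) + o = 2*o² + o = o + 2*o²)
z(U, w) = -⅓ (z(U, w) = 1/(-3) = -⅓)
(-4824 + 1563)/(z(67, -19) + s(26)) = (-4824 + 1563)/(-⅓ + 26*(1 + 2*26)) = -3261/(-⅓ + 26*(1 + 52)) = -3261/(-⅓ + 26*53) = -3261/(-⅓ + 1378) = -3261/4133/3 = -3261*3/4133 = -9783/4133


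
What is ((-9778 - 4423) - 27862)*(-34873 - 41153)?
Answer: 3197881638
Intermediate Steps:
((-9778 - 4423) - 27862)*(-34873 - 41153) = (-14201 - 27862)*(-76026) = -42063*(-76026) = 3197881638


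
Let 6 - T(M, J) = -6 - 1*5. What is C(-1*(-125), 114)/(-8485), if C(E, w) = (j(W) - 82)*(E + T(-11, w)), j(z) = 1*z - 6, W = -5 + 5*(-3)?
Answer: 15336/8485 ≈ 1.8074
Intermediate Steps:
T(M, J) = 17 (T(M, J) = 6 - (-6 - 1*5) = 6 - (-6 - 5) = 6 - 1*(-11) = 6 + 11 = 17)
W = -20 (W = -5 - 15 = -20)
j(z) = -6 + z (j(z) = z - 6 = -6 + z)
C(E, w) = -1836 - 108*E (C(E, w) = ((-6 - 20) - 82)*(E + 17) = (-26 - 82)*(17 + E) = -108*(17 + E) = -1836 - 108*E)
C(-1*(-125), 114)/(-8485) = (-1836 - (-108)*(-125))/(-8485) = (-1836 - 108*125)*(-1/8485) = (-1836 - 13500)*(-1/8485) = -15336*(-1/8485) = 15336/8485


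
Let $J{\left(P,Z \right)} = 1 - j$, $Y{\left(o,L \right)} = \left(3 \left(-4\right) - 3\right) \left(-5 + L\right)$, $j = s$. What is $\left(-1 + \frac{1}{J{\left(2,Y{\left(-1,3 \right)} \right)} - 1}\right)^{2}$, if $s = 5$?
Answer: $\frac{36}{25} \approx 1.44$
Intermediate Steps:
$j = 5$
$Y{\left(o,L \right)} = 75 - 15 L$ ($Y{\left(o,L \right)} = \left(-12 - 3\right) \left(-5 + L\right) = - 15 \left(-5 + L\right) = 75 - 15 L$)
$J{\left(P,Z \right)} = -4$ ($J{\left(P,Z \right)} = 1 - 5 = -4$)
$\left(-1 + \frac{1}{J{\left(2,Y{\left(-1,3 \right)} \right)} - 1}\right)^{2} = \left(-1 + \frac{1}{-4 - 1}\right)^{2} = \left(-1 + \frac{1}{-5}\right)^{2} = \left(-1 - \frac{1}{5}\right)^{2} = \left(- \frac{6}{5}\right)^{2} = \frac{36}{25}$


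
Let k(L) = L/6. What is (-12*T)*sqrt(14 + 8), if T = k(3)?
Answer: -6*sqrt(22) ≈ -28.142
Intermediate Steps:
k(L) = L/6 (k(L) = L*(1/6) = L/6)
T = 1/2 (T = (1/6)*3 = 1/2 ≈ 0.50000)
(-12*T)*sqrt(14 + 8) = (-12*1/2)*sqrt(14 + 8) = -6*sqrt(22)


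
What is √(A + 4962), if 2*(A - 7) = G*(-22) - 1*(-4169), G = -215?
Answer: 3*√4186/2 ≈ 97.049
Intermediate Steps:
A = 8913/2 (A = 7 + (-215*(-22) - 1*(-4169))/2 = 7 + (4730 + 4169)/2 = 7 + (½)*8899 = 7 + 8899/2 = 8913/2 ≈ 4456.5)
√(A + 4962) = √(8913/2 + 4962) = √(18837/2) = 3*√4186/2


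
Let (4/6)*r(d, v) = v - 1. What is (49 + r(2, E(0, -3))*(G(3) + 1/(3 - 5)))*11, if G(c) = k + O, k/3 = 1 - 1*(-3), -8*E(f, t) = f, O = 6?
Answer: 1001/4 ≈ 250.25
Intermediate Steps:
E(f, t) = -f/8
k = 12 (k = 3*(1 - 1*(-3)) = 3*(1 + 3) = 3*4 = 12)
G(c) = 18 (G(c) = 12 + 6 = 18)
r(d, v) = -3/2 + 3*v/2 (r(d, v) = 3*(v - 1)/2 = 3*(-1 + v)/2 = -3/2 + 3*v/2)
(49 + r(2, E(0, -3))*(G(3) + 1/(3 - 5)))*11 = (49 + (-3/2 + 3*(-1/8*0)/2)*(18 + 1/(3 - 5)))*11 = (49 + (-3/2 + (3/2)*0)*(18 + 1/(-2)))*11 = (49 + (-3/2 + 0)*(18 - 1/2))*11 = (49 - 3/2*35/2)*11 = (49 - 105/4)*11 = (91/4)*11 = 1001/4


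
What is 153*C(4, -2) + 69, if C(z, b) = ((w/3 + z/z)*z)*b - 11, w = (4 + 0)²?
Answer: -9366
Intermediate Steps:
w = 16 (w = 4² = 16)
C(z, b) = -11 + 19*b*z/3 (C(z, b) = ((16/3 + z/z)*z)*b - 11 = ((16*(⅓) + 1)*z)*b - 11 = ((16/3 + 1)*z)*b - 11 = (19*z/3)*b - 11 = 19*b*z/3 - 11 = -11 + 19*b*z/3)
153*C(4, -2) + 69 = 153*(-11 + (19/3)*(-2)*4) + 69 = 153*(-11 - 152/3) + 69 = 153*(-185/3) + 69 = -9435 + 69 = -9366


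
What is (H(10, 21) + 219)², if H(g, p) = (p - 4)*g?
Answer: 151321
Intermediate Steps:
H(g, p) = g*(-4 + p) (H(g, p) = (-4 + p)*g = g*(-4 + p))
(H(10, 21) + 219)² = (10*(-4 + 21) + 219)² = (10*17 + 219)² = (170 + 219)² = 389² = 151321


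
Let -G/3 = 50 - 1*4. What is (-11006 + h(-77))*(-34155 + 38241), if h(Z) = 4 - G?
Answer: -44390304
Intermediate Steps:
G = -138 (G = -3*(50 - 1*4) = -3*(50 - 4) = -3*46 = -138)
h(Z) = 142 (h(Z) = 4 - 1*(-138) = 4 + 138 = 142)
(-11006 + h(-77))*(-34155 + 38241) = (-11006 + 142)*(-34155 + 38241) = -10864*4086 = -44390304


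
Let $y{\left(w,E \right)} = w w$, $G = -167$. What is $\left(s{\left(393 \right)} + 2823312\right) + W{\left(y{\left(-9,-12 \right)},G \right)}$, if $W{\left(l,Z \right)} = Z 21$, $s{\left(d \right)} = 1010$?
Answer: $2820815$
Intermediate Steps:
$y{\left(w,E \right)} = w^{2}$
$W{\left(l,Z \right)} = 21 Z$
$\left(s{\left(393 \right)} + 2823312\right) + W{\left(y{\left(-9,-12 \right)},G \right)} = \left(1010 + 2823312\right) + 21 \left(-167\right) = 2824322 - 3507 = 2820815$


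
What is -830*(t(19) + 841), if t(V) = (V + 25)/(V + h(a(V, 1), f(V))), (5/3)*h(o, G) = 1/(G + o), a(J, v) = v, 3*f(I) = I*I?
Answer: -24210626070/34589 ≈ -6.9995e+5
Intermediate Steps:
f(I) = I**2/3 (f(I) = (I*I)/3 = I**2/3)
h(o, G) = 3/(5*(G + o))
t(V) = (25 + V)/(V + 3/(5*(1 + V**2/3))) (t(V) = (V + 25)/(V + 3/(5*(V**2/3 + 1))) = (25 + V)/(V + 3/(5*(1 + V**2/3))))
-830*(t(19) + 841) = -830*(5*(3 + 19**2)*(25 + 19)/(9 + 5*19*(3 + 19**2)) + 841) = -830*(5*(3 + 361)*44/(9 + 5*19*(3 + 361)) + 841) = -830*(5*364*44/(9 + 5*19*364) + 841) = -830*(5*364*44/(9 + 34580) + 841) = -830*(5*364*44/34589 + 841) = -830*(5*(1/34589)*364*44 + 841) = -830*(80080/34589 + 841) = -830*29169429/34589 = -24210626070/34589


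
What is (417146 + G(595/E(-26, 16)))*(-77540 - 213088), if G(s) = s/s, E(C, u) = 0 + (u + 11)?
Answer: -121234598316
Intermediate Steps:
E(C, u) = 11 + u (E(C, u) = 0 + (11 + u) = 11 + u)
G(s) = 1
(417146 + G(595/E(-26, 16)))*(-77540 - 213088) = (417146 + 1)*(-77540 - 213088) = 417147*(-290628) = -121234598316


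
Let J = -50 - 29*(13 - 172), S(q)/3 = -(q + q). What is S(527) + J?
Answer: 1399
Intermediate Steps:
S(q) = -6*q (S(q) = 3*(-(q + q)) = 3*(-2*q) = -6*q)
J = 4561 (J = -50 - 29*(-159) = -50 + 4611 = 4561)
S(527) + J = -6*527 + 4561 = -3162 + 4561 = 1399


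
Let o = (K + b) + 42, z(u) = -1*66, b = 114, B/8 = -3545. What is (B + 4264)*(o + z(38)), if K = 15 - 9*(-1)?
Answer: -2746944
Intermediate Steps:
B = -28360 (B = 8*(-3545) = -28360)
K = 24 (K = 15 + 9 = 24)
z(u) = -66
o = 180 (o = (24 + 114) + 42 = 138 + 42 = 180)
(B + 4264)*(o + z(38)) = (-28360 + 4264)*(180 - 66) = -24096*114 = -2746944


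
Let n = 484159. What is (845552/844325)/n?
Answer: 845552/408787547675 ≈ 2.0684e-6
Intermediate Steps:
(845552/844325)/n = (845552/844325)/484159 = (845552*(1/844325))*(1/484159) = (845552/844325)*(1/484159) = 845552/408787547675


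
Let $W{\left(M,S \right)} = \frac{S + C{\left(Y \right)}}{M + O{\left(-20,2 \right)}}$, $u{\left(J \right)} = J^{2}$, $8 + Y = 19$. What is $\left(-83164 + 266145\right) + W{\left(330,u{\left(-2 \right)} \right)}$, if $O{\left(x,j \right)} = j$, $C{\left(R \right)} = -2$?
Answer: $\frac{30374847}{166} \approx 1.8298 \cdot 10^{5}$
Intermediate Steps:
$Y = 11$ ($Y = -8 + 19 = 11$)
$W{\left(M,S \right)} = \frac{-2 + S}{2 + M}$ ($W{\left(M,S \right)} = \frac{S - 2}{M + 2} = \frac{-2 + S}{2 + M}$)
$\left(-83164 + 266145\right) + W{\left(330,u{\left(-2 \right)} \right)} = \left(-83164 + 266145\right) + \frac{-2 + \left(-2\right)^{2}}{2 + 330} = 182981 + \frac{-2 + 4}{332} = 182981 + \frac{1}{332} \cdot 2 = 182981 + \frac{1}{166} = \frac{30374847}{166}$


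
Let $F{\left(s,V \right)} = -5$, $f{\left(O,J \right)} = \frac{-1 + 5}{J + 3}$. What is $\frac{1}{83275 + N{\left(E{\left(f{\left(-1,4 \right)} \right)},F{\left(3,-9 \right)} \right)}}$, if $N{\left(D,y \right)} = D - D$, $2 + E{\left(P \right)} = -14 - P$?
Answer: $\frac{1}{83275} \approx 1.2008 \cdot 10^{-5}$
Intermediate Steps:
$f{\left(O,J \right)} = \frac{4}{3 + J}$
$E{\left(P \right)} = -16 - P$ ($E{\left(P \right)} = -2 - \left(14 + P\right) = -16 - P$)
$N{\left(D,y \right)} = 0$
$\frac{1}{83275 + N{\left(E{\left(f{\left(-1,4 \right)} \right)},F{\left(3,-9 \right)} \right)}} = \frac{1}{83275 + 0} = \frac{1}{83275}$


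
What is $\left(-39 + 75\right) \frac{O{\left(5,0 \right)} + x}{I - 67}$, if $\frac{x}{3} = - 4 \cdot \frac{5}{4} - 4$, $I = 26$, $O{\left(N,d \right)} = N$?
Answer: $\frac{792}{41} \approx 19.317$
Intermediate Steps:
$x = -27$ ($x = 3 \left(- 4 \cdot \frac{5}{4} - 4\right) = 3 \left(- 4 \cdot 5 \cdot \frac{1}{4} - 4\right) = 3 \left(\left(-4\right) \frac{5}{4} - 4\right) = 3 \left(-5 - 4\right) = 3 \left(-9\right) = -27$)
$\left(-39 + 75\right) \frac{O{\left(5,0 \right)} + x}{I - 67} = \left(-39 + 75\right) \frac{5 - 27}{26 - 67} = 36 \left(- \frac{22}{-41}\right) = 36 \left(\left(-22\right) \left(- \frac{1}{41}\right)\right) = 36 \cdot \frac{22}{41} = \frac{792}{41}$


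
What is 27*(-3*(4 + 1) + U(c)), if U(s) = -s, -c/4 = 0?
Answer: -405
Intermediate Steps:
c = 0 (c = -4*0 = 0)
27*(-3*(4 + 1) + U(c)) = 27*(-3*(4 + 1) - 1*0) = 27*(-3*5 + 0) = 27*(-15 + 0) = 27*(-15) = -405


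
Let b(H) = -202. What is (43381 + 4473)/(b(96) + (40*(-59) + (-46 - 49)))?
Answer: -47854/2657 ≈ -18.011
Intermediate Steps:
(43381 + 4473)/(b(96) + (40*(-59) + (-46 - 49))) = (43381 + 4473)/(-202 + (40*(-59) + (-46 - 49))) = 47854/(-202 + (-2360 - 95)) = 47854/(-202 - 2455) = 47854/(-2657) = 47854*(-1/2657) = -47854/2657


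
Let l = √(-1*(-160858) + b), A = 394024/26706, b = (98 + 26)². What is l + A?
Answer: 197012/13353 + √176234 ≈ 434.56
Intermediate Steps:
b = 15376 (b = 124² = 15376)
A = 197012/13353 (A = 394024*(1/26706) = 197012/13353 ≈ 14.754)
l = √176234 (l = √(-1*(-160858) + 15376) = √(160858 + 15376) = √176234 ≈ 419.80)
l + A = √176234 + 197012/13353 = 197012/13353 + √176234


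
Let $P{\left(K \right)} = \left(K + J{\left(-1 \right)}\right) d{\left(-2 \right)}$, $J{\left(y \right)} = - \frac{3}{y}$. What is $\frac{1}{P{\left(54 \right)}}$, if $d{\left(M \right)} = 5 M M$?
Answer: $\frac{1}{1140} \approx 0.00087719$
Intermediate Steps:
$d{\left(M \right)} = 5 M^{2}$
$P{\left(K \right)} = 60 + 20 K$ ($P{\left(K \right)} = \left(K - \frac{3}{-1}\right) 5 \left(-2\right)^{2} = \left(K - -3\right) 5 \cdot 4 = \left(K + 3\right) 20 = \left(3 + K\right) 20 = 60 + 20 K$)
$\frac{1}{P{\left(54 \right)}} = \frac{1}{60 + 20 \cdot 54} = \frac{1}{60 + 1080} = \frac{1}{1140}$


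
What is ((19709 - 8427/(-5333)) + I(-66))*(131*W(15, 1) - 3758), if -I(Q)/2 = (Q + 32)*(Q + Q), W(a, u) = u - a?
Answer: -320128109472/5333 ≈ -6.0028e+7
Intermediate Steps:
I(Q) = -4*Q*(32 + Q) (I(Q) = -2*(Q + 32)*(Q + Q) = -2*(32 + Q)*2*Q = -4*Q*(32 + Q))
((19709 - 8427/(-5333)) + I(-66))*(131*W(15, 1) - 3758) = ((19709 - 8427/(-5333)) - 4*(-66)*(32 - 66))*(131*(1 - 1*15) - 3758) = ((19709 - 8427*(-1)/5333) - 4*(-66)*(-34))*(131*(1 - 15) - 3758) = ((19709 - 1*(-8427/5333)) - 8976)*(131*(-14) - 3758) = ((19709 + 8427/5333) - 8976)*(-1834 - 3758) = (105116524/5333 - 8976)*(-5592) = (57247516/5333)*(-5592) = -320128109472/5333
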